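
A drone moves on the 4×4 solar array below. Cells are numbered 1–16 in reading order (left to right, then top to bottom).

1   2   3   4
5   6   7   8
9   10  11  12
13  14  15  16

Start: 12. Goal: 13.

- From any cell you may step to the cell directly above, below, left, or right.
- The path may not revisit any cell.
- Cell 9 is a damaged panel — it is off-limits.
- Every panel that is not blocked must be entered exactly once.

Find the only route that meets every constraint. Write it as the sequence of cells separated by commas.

12, 16, 15, 11, 7, 8, 4, 3, 2, 1, 5, 6, 10, 14, 13

Need to visit all 15 open cells exactly once, starting at 12 and ending at 13.
Route from 12: down 1 to 16, left 1 to 15, up 2 to 7, right 1 to 8, up 1 to 4, left 3 to 1, down 1 to 5, right 1 to 6, down 2 to 14, left 1 to 13 — 14 moves in all.
Check: all 15 open cells covered.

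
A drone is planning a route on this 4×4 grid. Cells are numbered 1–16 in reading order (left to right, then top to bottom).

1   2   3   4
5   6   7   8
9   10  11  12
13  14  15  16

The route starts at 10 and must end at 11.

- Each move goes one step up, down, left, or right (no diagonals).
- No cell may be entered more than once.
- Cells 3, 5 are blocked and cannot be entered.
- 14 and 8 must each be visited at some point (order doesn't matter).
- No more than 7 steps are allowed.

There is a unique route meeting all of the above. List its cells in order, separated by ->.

10 -> 14 -> 15 -> 16 -> 12 -> 8 -> 7 -> 11

The budget equals the shortest possible length, so every move has to be on a shortest route through the required cells.
Route from 10: down 1 to 14, right 2 to 16, up 2 to 8, left 1 to 7, down 1 to 11 — 7 moves in all.
Check: all required cells visited; 7 ≤ 7 moves.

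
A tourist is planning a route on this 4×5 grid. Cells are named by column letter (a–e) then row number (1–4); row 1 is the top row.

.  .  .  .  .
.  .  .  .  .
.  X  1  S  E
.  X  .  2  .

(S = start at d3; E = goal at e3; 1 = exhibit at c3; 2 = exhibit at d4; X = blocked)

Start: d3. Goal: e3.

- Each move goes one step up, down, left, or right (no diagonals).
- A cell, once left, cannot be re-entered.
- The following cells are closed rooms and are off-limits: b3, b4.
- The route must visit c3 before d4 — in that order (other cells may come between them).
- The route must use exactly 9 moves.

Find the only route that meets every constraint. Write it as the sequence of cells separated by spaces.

The waypoints must appear in the order c3, d4, with no cell reused.
Route from d3: up 2 to d1, left 1 to c1, down 3 to c4, right 2 to e4, up 1 to e3 — 9 moves in all.
Check: order respected (1 at step 5, 2 at step 7); 9 moves as required.

d3 d2 d1 c1 c2 c3 c4 d4 e4 e3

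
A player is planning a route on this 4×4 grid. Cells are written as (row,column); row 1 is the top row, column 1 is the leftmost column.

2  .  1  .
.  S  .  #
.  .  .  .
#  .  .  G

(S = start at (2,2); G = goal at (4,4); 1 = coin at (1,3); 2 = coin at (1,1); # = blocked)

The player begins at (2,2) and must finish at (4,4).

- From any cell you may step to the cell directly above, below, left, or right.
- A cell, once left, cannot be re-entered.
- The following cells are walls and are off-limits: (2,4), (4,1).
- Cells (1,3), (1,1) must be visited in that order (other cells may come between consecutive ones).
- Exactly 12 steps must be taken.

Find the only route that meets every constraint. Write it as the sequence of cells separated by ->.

The waypoints must appear in the order (1,3), (1,1), with no cell reused.
Route from (2,2): right 1 to (2,3), up 1 to (1,3), left 2 to (1,1), down 2 to (3,1), right 1 to (3,2), down 1 to (4,2), right 1 to (4,3), up 1 to (3,3), right 1 to (3,4), down 1 to (4,4) — 12 moves in all.
Check: order respected (1 at step 2, 2 at step 4); 12 moves as required.

(2,2) -> (2,3) -> (1,3) -> (1,2) -> (1,1) -> (2,1) -> (3,1) -> (3,2) -> (4,2) -> (4,3) -> (3,3) -> (3,4) -> (4,4)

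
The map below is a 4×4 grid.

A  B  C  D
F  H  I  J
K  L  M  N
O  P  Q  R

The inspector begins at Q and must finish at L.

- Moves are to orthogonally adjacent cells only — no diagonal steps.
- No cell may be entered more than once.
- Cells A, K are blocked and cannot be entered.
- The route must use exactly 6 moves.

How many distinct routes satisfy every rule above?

5

Need simple routes of exactly 6 moves from Q to L (Manhattan distance 2, so 2 moves are spent on a detour and 2 undoing it).
Enumerating: Q M I C B H L | Q M N J I H L | Q R N J I M L | Q R N J I H L | Q R N M I H L.
That gives 5 routes.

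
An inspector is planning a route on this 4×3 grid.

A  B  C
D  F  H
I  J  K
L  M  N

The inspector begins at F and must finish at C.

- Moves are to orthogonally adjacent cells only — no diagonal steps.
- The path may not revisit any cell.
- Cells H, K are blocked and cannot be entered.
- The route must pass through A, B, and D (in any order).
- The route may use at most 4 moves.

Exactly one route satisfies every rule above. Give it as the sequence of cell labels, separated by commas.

Any route must reach A, B, and D and still end at C within 4 moves, so the order of the required stops is forced.
Route from F: left 1 to D, up 1 to A, right 2 to C — 4 moves in all.
Check: all required cells visited; 4 ≤ 4 moves.

F, D, A, B, C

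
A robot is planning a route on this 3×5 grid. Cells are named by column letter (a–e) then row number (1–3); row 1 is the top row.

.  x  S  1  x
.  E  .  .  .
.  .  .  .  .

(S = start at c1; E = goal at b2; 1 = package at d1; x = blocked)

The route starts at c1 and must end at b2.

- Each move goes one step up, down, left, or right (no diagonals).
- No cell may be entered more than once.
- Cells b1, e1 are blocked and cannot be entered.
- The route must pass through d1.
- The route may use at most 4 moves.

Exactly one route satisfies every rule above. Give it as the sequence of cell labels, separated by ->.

c1 -> d1 -> d2 -> c2 -> b2

Any route must reach d1 and still end at b2 within 4 moves, so the order of the required stops is forced.
Route from c1: right 1 to d1, down 1 to d2, left 2 to b2 — 4 moves in all.
Check: all required cells visited; 4 ≤ 4 moves.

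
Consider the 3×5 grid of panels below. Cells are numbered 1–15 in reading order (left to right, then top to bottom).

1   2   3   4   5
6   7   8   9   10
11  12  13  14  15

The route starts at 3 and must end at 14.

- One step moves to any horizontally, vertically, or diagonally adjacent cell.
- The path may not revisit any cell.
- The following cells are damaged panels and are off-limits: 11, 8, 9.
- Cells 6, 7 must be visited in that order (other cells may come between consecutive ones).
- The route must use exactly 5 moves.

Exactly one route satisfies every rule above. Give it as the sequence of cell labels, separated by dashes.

3 - 2 - 6 - 7 - 13 - 14

The waypoints must appear in the order 6, 7, with no cell reused.
Route from 3: left 1 to 2, down-left 1 to 6, right 1 to 7, down-right 1 to 13, right 1 to 14 — 5 moves in all.
Check: order respected (6 at step 2, 7 at step 3); 5 moves as required.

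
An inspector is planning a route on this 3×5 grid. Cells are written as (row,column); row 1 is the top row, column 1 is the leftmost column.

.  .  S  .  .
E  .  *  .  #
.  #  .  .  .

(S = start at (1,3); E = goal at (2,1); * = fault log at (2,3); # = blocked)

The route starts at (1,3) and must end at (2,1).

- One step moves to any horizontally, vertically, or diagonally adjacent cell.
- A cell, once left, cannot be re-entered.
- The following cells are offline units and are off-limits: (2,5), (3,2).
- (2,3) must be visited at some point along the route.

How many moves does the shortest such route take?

3

Any route passes through (2,3) somewhere between (1,3) and (2,1). Summing Chebyshev distances along the two legs ((1,3) → (2,3) → (2,1)) gives a lower bound of 1 + 2 = 3 moves.
A route of 3 moves achieves this: (1,3) → (2,3) → (1,2) → (2,1).
Since 3 matches the lower bound, it is optimal.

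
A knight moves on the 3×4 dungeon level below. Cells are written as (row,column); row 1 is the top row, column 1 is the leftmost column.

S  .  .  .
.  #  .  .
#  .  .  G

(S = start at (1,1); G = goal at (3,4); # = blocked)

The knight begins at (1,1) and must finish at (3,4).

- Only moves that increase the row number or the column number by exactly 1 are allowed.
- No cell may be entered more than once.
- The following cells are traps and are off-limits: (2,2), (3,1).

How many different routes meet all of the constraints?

A right/down-only route from (1,1) to (3,4) makes exactly 2 down-moves and 3 right-moves in some order.
With no other constraints that would be C(5,2) = 10 routes.
Subtract routes through each blocked cell (inclusion–exclusion for overlaps): − through (2,2): 6 − through (3,1): 1 → 3.
That gives 3 routes.

3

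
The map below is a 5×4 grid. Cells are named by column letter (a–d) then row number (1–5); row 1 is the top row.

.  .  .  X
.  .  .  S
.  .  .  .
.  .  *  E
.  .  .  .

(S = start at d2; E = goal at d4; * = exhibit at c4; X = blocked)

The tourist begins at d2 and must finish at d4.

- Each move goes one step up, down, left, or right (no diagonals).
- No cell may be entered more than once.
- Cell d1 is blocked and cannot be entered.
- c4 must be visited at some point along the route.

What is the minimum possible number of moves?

4

Any route passes through c4 somewhere between d2 and d4. Summing Manhattan distances along the two legs (d2 → c4 → d4) gives a lower bound of 3 + 1 = 4 moves.
A route of 4 moves achieves this: d2 → d3 → c3 → c4 → d4.
Since 4 matches the lower bound, it is optimal.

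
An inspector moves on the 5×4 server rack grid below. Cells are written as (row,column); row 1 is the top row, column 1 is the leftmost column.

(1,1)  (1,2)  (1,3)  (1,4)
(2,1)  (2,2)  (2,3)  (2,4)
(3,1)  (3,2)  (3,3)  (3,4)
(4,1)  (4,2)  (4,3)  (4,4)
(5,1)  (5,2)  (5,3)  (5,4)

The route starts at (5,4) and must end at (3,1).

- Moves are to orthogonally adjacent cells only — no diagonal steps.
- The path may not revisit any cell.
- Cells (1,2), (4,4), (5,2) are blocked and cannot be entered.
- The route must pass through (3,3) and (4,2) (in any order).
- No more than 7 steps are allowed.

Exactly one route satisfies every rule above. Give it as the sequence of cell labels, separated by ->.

(5,4) -> (5,3) -> (4,3) -> (3,3) -> (3,2) -> (4,2) -> (4,1) -> (3,1)

The 7-move cap with required stops at (3,3), (4,2) leaves no slack for detours.
Route from (5,4): left to (5,3), 2× up (reaching (3,3)), left to (3,2), down to (4,2), left to (4,1), up to (3,1) — 7 moves in all.
Check: all required cells visited; 7 ≤ 7 moves.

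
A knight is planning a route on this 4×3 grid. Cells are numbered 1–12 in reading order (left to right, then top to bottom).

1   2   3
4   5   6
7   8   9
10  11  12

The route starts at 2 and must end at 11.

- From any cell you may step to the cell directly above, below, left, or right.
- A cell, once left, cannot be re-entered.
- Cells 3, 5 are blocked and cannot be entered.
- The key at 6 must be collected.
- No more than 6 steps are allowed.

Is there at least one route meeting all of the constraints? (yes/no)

no

6 must be visited but has only one open neighbour (9), and it is neither the start nor the goal — the route would have to enter and leave through 9, re-entering it.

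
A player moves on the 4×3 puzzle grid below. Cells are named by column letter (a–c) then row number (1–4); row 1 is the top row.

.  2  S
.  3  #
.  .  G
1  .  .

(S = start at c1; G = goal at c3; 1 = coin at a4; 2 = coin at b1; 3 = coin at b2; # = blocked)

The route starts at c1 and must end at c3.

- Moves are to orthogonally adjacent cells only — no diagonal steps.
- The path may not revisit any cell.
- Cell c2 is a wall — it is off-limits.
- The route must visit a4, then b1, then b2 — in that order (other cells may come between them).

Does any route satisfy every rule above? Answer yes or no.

no

Ignoring the required order, 4 revisit-free routes from c1 to c3 pass through all of a4, b1, and b2; the waypoint orders that occur are b1 → b2 → a4 (4) — never a4 → b1 → b2.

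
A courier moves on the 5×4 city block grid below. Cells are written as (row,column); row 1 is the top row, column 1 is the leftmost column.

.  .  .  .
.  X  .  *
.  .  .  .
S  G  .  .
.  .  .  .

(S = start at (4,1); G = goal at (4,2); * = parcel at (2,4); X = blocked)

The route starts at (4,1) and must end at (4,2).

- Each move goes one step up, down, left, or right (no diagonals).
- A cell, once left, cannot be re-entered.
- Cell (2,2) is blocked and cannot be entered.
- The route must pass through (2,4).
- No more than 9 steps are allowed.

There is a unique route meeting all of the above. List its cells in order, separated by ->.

The budget equals the shortest possible length, so every move has to be on a shortest route through the required cells.
Route from (4,1): up to (3,1), 2× right (reaching (3,3)), up to (2,3), right to (2,4), 2× down (reaching (4,4)), 2× left (reaching (4,2)) — 9 moves in all.
Check: all required cells visited; 9 ≤ 9 moves.

(4,1) -> (3,1) -> (3,2) -> (3,3) -> (2,3) -> (2,4) -> (3,4) -> (4,4) -> (4,3) -> (4,2)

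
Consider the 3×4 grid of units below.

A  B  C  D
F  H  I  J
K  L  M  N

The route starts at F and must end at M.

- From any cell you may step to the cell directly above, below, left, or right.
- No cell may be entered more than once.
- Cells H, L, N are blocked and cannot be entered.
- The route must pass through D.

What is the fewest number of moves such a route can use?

7

Any route passes through D somewhere between F and M. Summing Manhattan distances along the two legs (F → D → M) gives a lower bound of 4 + 3 = 7 moves.
A route of 7 moves achieves this: F → A → B → C → D → J → I → M.
Since 7 matches the lower bound, it is optimal.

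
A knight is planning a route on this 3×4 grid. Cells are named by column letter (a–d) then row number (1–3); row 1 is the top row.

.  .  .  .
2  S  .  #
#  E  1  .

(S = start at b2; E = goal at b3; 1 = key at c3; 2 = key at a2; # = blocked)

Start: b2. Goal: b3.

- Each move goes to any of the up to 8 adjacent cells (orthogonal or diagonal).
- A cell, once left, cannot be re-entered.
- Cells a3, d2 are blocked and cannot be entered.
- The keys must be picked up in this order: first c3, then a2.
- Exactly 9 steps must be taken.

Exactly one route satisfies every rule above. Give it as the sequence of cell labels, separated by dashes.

b2 - c3 - d3 - c2 - d1 - c1 - b1 - a1 - a2 - b3

The waypoints must appear in the order c3, a2, with no cell reused.
Route from b2: down-right to c3, right to d3, up-left to c2, up-right to d1, 3× left (reaching a1), down to a2, down-right to b3 — 9 moves in all.
Check: order respected (1 at step 1, 2 at step 8); 9 moves as required.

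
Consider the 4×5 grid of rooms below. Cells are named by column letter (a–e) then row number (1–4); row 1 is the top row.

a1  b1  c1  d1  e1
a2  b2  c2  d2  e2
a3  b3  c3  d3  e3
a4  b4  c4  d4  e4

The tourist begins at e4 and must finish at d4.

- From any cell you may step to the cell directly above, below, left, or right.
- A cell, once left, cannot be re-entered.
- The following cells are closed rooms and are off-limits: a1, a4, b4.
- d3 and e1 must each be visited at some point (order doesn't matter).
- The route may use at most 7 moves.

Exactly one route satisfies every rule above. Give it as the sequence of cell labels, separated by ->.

e4 -> e3 -> e2 -> e1 -> d1 -> d2 -> d3 -> d4

Any route must reach d3 and e1 and still end at d4 within 7 moves, so the order of the required stops is forced.
Route from e4: 3× up (reaching e1), left to d1, 3× down (reaching d4) — 7 moves in all.
Check: all required cells visited; 7 ≤ 7 moves.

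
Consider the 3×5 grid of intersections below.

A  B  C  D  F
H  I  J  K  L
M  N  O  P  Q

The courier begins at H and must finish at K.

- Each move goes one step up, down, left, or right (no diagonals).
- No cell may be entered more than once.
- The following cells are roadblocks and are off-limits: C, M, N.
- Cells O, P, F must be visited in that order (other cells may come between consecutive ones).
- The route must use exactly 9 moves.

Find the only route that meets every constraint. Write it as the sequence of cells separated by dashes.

The waypoints must appear in the order O, P, F, with no cell reused.
Route from H: 2× right (reaching J), down to O, 2× right (reaching Q), 2× up (reaching F), left to D, down to K — 9 moves in all.
Check: order respected (O at step 3, P at step 4, F at step 7); 9 moves as required.

H - I - J - O - P - Q - L - F - D - K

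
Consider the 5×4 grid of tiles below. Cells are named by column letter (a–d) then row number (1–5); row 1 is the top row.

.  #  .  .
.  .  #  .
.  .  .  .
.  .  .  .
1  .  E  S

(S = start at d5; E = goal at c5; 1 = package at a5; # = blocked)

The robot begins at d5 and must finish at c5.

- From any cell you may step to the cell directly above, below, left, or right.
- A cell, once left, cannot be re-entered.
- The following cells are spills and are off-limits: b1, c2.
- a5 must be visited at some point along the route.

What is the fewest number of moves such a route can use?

Any route passes through a5 somewhere between d5 and c5. Summing Manhattan distances along the two legs (d5 → a5 → c5) gives a lower bound of 3 + 2 = 5 moves.
The shortest route satisfying every rule uses 7 moves: d5 → d4 → c4 → b4 → a4 → a5 → b5 → c5.
The no-revisit rule (legs can't share cells) pushes the minimum above the 5-move bound; an exhaustive check rules out every length from 5 to 6, leaving 7 as the minimum.

7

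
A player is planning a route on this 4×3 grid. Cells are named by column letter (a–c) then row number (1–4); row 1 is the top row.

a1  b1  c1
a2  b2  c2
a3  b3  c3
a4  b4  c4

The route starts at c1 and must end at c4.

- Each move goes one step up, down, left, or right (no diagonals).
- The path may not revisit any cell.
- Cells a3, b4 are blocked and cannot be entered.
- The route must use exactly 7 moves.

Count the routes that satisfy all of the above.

2

Need simple routes of exactly 7 moves from c1 to c4 (Manhattan distance 3, so 2 moves are spent on a detour and 2 undoing it).
Enumerating: c1 b1 a1 a2 b2 b3 c3 c4 | c1 b1 a1 a2 b2 c2 c3 c4.
That gives 2 routes.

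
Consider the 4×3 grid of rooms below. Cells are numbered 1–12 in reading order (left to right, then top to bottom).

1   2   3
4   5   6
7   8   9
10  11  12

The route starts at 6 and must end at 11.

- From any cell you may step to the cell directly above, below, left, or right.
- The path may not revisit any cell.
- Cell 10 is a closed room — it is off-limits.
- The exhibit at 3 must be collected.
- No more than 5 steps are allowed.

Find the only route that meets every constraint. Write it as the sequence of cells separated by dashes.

6 - 3 - 2 - 5 - 8 - 11

Any route must reach 3 and still end at 11 within 5 moves, so the order of the required stops is forced.
Route from 6: up to 3, left to 2, 3× down (reaching 11) — 5 moves in all.
Check: all required cells visited; 5 ≤ 5 moves.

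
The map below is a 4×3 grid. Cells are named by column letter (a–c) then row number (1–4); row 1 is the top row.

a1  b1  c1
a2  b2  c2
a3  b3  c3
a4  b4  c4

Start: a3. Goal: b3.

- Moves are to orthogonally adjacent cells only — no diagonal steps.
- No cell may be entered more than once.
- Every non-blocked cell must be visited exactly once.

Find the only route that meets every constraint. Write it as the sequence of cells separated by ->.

Need to visit all 12 open cells exactly once, starting at a3 and ending at b3.
Cell c4 has only two open neighbours (c3 and b4), so the path must pass straight through it: one of those is the cell it's entered from and the other is where it exits.
Route from a3: down to a4, 2× right (reaching c4), 3× up (reaching c1), 2× left (reaching a1), down to a2, right to b2, down to b3 — 11 moves in all.
Check: all 12 open cells covered.

a3 -> a4 -> b4 -> c4 -> c3 -> c2 -> c1 -> b1 -> a1 -> a2 -> b2 -> b3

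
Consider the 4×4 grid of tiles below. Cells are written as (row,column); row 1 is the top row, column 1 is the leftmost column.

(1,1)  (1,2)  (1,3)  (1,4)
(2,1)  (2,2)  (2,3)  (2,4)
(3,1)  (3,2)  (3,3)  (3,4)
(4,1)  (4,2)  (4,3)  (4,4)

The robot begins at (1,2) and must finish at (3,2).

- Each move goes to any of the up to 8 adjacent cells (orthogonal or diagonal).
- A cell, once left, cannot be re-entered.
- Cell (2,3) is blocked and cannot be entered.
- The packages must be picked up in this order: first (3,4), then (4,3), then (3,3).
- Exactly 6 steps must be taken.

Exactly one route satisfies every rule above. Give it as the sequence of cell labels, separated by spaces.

(1,2) (1,3) (2,4) (3,4) (4,3) (3,3) (3,2)

The waypoints must appear in the order (3,4), (4,3), (3,3), with no cell reused.
Route from (1,2): right 1 to (1,3), down-right 1 to (2,4), down 1 to (3,4), down-left 1 to (4,3), up 1 to (3,3), left 1 to (3,2) — 6 moves in all.
Check: order respected ((3,4) at step 3, (4,3) at step 4, (3,3) at step 5); 6 moves as required.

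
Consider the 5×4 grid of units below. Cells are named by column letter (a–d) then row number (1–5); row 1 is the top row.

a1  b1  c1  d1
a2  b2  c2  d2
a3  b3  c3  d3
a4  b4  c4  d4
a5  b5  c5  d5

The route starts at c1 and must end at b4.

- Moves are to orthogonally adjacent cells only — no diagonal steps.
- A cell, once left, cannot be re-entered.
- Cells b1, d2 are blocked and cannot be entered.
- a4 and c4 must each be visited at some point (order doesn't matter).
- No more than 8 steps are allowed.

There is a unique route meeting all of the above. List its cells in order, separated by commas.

c1, c2, c3, c4, c5, b5, a5, a4, b4

The budget equals the shortest possible length, so every move has to be on a shortest route through the required cells.
Route from c1: down 4 to c5, left 2 to a5, up 1 to a4, right 1 to b4 — 8 moves in all.
Check: all required cells visited; 8 ≤ 8 moves.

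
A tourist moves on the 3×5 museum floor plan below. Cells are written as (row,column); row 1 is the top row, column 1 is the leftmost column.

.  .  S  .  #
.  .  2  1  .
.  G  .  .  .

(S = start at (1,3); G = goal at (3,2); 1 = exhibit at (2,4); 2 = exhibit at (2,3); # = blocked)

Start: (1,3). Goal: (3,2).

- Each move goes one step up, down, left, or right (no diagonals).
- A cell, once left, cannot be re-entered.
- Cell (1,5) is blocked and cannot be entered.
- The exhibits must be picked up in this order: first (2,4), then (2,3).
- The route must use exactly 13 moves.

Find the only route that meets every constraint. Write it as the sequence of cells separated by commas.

(1,3), (1,4), (2,4), (2,5), (3,5), (3,4), (3,3), (2,3), (2,2), (1,2), (1,1), (2,1), (3,1), (3,2)

The waypoints must appear in the order (2,4), (2,3), with no cell reused.
Route from (1,3): right to (1,4), down to (2,4), right to (2,5), down to (3,5), 2× left (reaching (3,3)), up to (2,3), left to (2,2), up to (1,2), left to (1,1), 2× down (reaching (3,1)), right to (3,2) — 13 moves in all.
Check: order respected (1 at step 2, 2 at step 7); 13 moves as required.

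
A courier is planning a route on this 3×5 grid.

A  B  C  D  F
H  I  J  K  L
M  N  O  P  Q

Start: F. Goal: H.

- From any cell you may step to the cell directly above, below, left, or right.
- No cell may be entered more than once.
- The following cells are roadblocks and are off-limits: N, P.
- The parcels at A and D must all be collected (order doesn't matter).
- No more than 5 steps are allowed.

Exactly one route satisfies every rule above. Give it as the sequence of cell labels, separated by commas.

The 5-move cap with required stops at A, D leaves no slack for detours.
Route from F: left 4 to A, down 1 to H — 5 moves in all.
Check: all required cells visited; 5 ≤ 5 moves.

F, D, C, B, A, H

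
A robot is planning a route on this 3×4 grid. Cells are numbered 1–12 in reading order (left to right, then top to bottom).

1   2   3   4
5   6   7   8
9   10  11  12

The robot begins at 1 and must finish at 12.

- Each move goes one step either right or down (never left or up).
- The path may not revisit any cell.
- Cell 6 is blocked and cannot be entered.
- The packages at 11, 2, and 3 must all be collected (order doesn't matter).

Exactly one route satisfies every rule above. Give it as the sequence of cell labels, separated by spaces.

1 2 3 7 11 12

Moves only go right or down, so the column and row indices never decrease.
Route from 1: right 2 to 3, down 2 to 11, right 1 to 12 — 5 moves in all.
Check: all required cells visited.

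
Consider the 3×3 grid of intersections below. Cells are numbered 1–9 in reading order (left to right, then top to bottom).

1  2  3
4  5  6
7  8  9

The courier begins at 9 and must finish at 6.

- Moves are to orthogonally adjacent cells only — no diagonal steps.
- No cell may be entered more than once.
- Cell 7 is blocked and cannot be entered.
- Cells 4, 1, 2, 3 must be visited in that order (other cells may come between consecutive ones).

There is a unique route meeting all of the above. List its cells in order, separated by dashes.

The waypoints must appear in the order 4, 1, 2, 3, with no cell reused.
Route from 9: left to 8, up to 5, left to 4, up to 1, 2× right (reaching 3), down to 6 — 7 moves in all.
Check: order respected (4 at step 3, 1 at step 4, 2 at step 5, 3 at step 6).

9 - 8 - 5 - 4 - 1 - 2 - 3 - 6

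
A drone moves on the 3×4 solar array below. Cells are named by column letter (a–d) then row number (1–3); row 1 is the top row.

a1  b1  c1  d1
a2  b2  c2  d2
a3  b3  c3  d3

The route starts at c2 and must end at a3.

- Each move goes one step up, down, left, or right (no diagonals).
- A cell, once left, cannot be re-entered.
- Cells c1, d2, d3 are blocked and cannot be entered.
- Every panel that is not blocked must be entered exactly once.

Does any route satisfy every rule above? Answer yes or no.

Colour the cells like a checkerboard: each orthogonal step flips colour, so a Hamiltonian route alternates colours. Here there are 4 cells of one colour and 5 of the other, with start on the opposite colour to the goal — the counts and endpoints can't be arranged into an alternating sequence of length 9, so no Hamiltonian route exists.

no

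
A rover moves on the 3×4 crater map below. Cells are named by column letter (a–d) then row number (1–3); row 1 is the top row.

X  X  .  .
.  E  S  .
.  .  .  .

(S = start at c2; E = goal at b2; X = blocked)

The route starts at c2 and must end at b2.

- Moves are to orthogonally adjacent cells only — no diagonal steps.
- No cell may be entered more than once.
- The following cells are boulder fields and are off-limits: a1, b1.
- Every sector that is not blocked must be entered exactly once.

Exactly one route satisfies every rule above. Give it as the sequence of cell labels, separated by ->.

c2 -> c1 -> d1 -> d2 -> d3 -> c3 -> b3 -> a3 -> a2 -> b2

Need to visit all 10 open cells exactly once, starting at c2 and ending at b2.
Route from c2: up to c1, right to d1, 2× down (reaching d3), 3× left (reaching a3), up to a2, right to b2 — 9 moves in all.
Check: all 10 open cells covered.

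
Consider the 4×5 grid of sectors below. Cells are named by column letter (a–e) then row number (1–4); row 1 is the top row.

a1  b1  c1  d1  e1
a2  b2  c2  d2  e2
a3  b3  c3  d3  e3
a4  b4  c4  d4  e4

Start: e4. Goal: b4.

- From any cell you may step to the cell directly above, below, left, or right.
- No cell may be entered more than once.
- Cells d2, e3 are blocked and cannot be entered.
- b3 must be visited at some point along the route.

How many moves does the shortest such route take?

Any route passes through b3 somewhere between e4 and b4. Summing Manhattan distances along the two legs (e4 → b3 → b4) gives a lower bound of 4 + 1 = 5 moves.
A route of 5 moves achieves this: e4 → d4 → d3 → c3 → b3 → b4.
Since 5 matches the lower bound, it is optimal.

5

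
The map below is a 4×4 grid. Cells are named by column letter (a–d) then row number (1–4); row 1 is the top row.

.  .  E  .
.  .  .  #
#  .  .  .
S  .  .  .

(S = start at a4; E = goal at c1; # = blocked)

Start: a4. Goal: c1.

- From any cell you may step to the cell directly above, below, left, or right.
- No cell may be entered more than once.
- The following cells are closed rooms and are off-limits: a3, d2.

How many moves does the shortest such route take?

5

The Manhattan distance from a4 to c1 is |4−1| + |1−3| = 5, so at least 5 moves are needed.
A route of 5 moves achieves this: a4 → b4 → b3 → b2 → b1 → c1.
Since 5 matches the lower bound, it is optimal.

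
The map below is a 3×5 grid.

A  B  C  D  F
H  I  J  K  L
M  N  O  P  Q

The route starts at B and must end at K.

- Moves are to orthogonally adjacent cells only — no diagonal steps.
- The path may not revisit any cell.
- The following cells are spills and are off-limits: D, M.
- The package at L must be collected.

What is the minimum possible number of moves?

7

Any route passes through L somewhere between B and K. Summing Manhattan distances along the two legs (B → L → K) gives a lower bound of 4 + 1 = 5 moves.
The shortest route satisfying every rule uses 7 moves: B → I → N → O → P → Q → L → K.
The bound of 5 isn't tight here; checking systematically, no route of length 5 through 6 satisfies every constraint, so 7 is the minimum.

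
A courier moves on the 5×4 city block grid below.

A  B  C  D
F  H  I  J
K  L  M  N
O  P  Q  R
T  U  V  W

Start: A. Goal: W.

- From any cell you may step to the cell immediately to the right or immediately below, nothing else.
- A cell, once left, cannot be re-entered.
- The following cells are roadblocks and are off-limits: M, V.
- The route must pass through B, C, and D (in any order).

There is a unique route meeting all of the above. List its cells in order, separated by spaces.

A B C D J N R W

Moves only go right or down, so the column and row indices never decrease.
Route from A: right 3 to D, down 4 to W — 7 moves in all.
Check: all required cells visited.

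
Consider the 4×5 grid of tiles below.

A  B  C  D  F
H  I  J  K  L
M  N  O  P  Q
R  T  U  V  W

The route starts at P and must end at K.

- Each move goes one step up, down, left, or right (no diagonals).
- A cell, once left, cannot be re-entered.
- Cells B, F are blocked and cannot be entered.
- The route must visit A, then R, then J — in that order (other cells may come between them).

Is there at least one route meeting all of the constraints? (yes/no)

A must be visited but has only one open neighbour (H), and it is neither the start nor the goal — the route would have to enter and leave through H, re-entering it.

no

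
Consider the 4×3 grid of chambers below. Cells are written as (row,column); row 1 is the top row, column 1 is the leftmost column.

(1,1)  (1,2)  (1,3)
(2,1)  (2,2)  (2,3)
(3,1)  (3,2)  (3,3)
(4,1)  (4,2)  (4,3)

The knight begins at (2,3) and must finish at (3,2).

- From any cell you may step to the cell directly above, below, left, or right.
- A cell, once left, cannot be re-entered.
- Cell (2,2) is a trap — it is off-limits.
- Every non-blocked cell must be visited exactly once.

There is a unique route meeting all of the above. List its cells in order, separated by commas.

(2,3), (1,3), (1,2), (1,1), (2,1), (3,1), (4,1), (4,2), (4,3), (3,3), (3,2)

Need to visit all 11 open cells exactly once, starting at (2,3) and ending at (3,2).
Route from (2,3): up 1 to (1,3), left 2 to (1,1), down 3 to (4,1), right 2 to (4,3), up 1 to (3,3), left 1 to (3,2) — 10 moves in all.
Check: all 11 open cells covered.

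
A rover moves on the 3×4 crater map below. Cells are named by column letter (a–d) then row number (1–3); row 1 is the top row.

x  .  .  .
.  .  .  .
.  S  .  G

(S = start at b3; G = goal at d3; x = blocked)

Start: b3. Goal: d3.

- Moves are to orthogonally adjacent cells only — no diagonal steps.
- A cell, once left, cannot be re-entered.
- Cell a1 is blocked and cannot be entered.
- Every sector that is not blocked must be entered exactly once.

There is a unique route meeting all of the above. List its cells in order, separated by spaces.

Need to visit all 11 open cells exactly once, starting at b3 and ending at d3.
Cell d1 has only two open neighbours (d2 and c1), so the path must pass straight through it: one of those is the cell it's entered from and the other is where it exits.
Route from b3: left 1 to a3, up 1 to a2, right 1 to b2, up 1 to b1, right 2 to d1, down 1 to d2, left 1 to c2, down 1 to c3, right 1 to d3 — 10 moves in all.
Check: all 11 open cells covered.

b3 a3 a2 b2 b1 c1 d1 d2 c2 c3 d3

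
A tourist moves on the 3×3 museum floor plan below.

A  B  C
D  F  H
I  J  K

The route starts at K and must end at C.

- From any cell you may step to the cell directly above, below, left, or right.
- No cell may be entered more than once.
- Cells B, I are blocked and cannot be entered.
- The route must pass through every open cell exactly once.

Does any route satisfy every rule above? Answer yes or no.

no

Cell A has only one open neighbour but is neither the start nor the goal, so a Hamiltonian route would have to both enter and leave it through the same neighbour — impossible without revisiting.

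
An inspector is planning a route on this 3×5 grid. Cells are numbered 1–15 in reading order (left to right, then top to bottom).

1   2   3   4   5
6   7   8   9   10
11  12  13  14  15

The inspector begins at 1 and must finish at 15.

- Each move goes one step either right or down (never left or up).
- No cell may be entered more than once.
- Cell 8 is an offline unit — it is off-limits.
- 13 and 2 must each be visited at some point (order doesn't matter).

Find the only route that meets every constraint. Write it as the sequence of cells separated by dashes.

1 - 2 - 7 - 12 - 13 - 14 - 15

Moves only go right or down, so the column and row indices never decrease.
Route from 1: right to 2, 2× down (reaching 12), 3× right (reaching 15) — 6 moves in all.
Check: all required cells visited.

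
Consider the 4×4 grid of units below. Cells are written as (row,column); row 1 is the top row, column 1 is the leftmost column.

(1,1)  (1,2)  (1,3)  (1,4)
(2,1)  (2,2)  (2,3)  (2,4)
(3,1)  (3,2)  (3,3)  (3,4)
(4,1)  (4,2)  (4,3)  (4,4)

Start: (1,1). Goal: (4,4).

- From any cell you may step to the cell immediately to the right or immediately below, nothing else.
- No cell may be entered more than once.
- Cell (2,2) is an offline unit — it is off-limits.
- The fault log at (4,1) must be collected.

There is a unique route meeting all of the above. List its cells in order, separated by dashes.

(1,1) - (2,1) - (3,1) - (4,1) - (4,2) - (4,3) - (4,4)

Moves only go right or down, so the column and row indices never decrease.
Route from (1,1): down 3 to (4,1), right 3 to (4,4) — 6 moves in all.
Check: all required cells visited.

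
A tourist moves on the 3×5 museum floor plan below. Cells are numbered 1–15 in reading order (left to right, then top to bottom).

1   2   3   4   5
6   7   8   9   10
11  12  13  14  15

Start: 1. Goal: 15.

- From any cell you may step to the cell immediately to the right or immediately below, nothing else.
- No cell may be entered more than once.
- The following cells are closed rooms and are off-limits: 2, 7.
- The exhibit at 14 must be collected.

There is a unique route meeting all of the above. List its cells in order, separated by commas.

1, 6, 11, 12, 13, 14, 15

Moves only go right or down, so the column and row indices never decrease.
Route from 1: 2× down (reaching 11), 4× right (reaching 15) — 6 moves in all.
Check: all required cells visited.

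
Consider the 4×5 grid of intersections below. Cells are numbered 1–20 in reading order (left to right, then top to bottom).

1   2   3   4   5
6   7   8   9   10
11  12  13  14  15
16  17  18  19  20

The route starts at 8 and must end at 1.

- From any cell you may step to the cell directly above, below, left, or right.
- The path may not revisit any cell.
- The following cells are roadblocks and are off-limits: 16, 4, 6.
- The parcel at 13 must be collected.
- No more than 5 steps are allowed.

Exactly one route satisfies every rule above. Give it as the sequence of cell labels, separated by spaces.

8 13 12 7 2 1

The 5-move cap with required stops at 13 leaves no slack for detours.
Route from 8: down to 13, left to 12, 2× up (reaching 2), left to 1 — 5 moves in all.
Check: all required cells visited; 5 ≤ 5 moves.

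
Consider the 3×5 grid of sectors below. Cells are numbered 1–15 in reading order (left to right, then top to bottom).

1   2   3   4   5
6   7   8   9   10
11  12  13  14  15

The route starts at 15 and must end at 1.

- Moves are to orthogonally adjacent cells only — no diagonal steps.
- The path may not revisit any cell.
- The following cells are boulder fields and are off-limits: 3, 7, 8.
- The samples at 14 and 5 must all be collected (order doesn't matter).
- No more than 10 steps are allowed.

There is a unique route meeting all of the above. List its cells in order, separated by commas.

15, 10, 5, 4, 9, 14, 13, 12, 11, 6, 1

The budget equals the shortest possible length, so every move has to be on a shortest route through the required cells.
Route from 15: up 2 to 5, left 1 to 4, down 2 to 14, left 3 to 11, up 2 to 1 — 10 moves in all.
Check: all required cells visited; 10 ≤ 10 moves.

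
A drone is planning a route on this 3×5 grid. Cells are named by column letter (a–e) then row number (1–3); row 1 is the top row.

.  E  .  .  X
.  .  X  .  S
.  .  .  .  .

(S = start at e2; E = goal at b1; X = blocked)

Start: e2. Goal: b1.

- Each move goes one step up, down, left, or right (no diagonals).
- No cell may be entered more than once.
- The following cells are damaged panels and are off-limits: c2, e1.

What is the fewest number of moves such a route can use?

4

The Manhattan distance from e2 to b1 is |2−1| + |5−2| = 4, so at least 4 moves are needed.
A route of 4 moves achieves this: e2 → d2 → d1 → c1 → b1.
Since 4 matches the lower bound, it is optimal.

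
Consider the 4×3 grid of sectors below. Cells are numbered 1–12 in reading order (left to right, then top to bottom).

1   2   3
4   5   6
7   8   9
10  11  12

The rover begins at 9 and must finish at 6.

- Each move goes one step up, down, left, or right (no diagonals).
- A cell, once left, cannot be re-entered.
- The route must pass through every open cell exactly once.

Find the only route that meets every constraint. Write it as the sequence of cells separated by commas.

9, 12, 11, 10, 7, 8, 5, 4, 1, 2, 3, 6

Need to visit all 12 open cells exactly once, starting at 9 and ending at 6.
Route from 9: down to 12, 2× left (reaching 10), up to 7, right to 8, up to 5, left to 4, up to 1, 2× right (reaching 3), down to 6 — 11 moves in all.
Check: all 12 open cells covered.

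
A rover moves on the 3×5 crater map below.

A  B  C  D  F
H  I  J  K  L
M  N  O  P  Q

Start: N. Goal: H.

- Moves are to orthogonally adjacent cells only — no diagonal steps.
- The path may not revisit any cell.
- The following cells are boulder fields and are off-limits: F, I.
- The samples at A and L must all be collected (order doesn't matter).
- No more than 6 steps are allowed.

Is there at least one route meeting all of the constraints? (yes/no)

no

Even ignoring the no-revisit rule, getting from N to H, taking the cheapest ordering N → L → A → H needs at least 4 + 5 + 1 = 10 moves (Manhattan distance per leg), which exceeds the 6-move limit.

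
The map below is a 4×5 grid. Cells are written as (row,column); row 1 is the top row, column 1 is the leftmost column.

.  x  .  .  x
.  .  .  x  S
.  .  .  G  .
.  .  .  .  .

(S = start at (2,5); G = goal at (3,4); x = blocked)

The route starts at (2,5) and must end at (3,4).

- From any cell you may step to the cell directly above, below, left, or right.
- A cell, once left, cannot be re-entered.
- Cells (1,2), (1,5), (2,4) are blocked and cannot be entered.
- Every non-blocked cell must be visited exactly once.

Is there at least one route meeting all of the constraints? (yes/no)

no

Cell (1,1) has only one open neighbour but is neither the start nor the goal, so a Hamiltonian route would have to both enter and leave it through the same neighbour — impossible without revisiting.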